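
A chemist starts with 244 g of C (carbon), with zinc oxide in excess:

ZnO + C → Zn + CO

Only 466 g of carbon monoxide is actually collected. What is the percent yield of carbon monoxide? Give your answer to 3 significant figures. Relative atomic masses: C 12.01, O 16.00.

81.9 %

M(C) = 12.01 g/mol.
M(CO) = 12.01 + 16.00 = 28.01 g/mol.
n(C) = 244.0 g / 12.01 g/mol = 20.32 mol.
From the equation the C:CO mole ratio is 1:1, so n(CO) = 20.32 × 1/1 = 20.32 mol.
Mass of CO = 20.32 mol × 28.01 g/mol = 569.1 g.
This is the theoretical yield. Percent yield = 466 g / 569.1 g × 100% = 81.89%.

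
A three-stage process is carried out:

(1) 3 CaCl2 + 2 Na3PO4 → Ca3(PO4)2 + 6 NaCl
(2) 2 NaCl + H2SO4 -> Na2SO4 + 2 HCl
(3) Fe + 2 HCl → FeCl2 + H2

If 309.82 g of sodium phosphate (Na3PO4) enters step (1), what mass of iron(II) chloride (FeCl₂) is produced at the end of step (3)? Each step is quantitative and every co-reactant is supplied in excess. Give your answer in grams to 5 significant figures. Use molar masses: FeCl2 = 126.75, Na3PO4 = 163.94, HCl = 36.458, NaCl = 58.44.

359.31 g

n(Na3PO4) = 309.82 / 163.94 = 1.88984 mol.
Reaction (1): Na3PO4→NaCl ratio 2:6 ⇒ n(NaCl) = 5.66951 mol.
Reaction (2): NaCl→HCl ratio 2:2 ⇒ n(HCl) = 5.66951 mol.
Reaction (3): HCl→FeCl2 ratio 2:1 ⇒ n(FeCl2) = 2.83476 mol.
Mass of FeCl2 = 2.83476 × 126.75 = 359.305 g.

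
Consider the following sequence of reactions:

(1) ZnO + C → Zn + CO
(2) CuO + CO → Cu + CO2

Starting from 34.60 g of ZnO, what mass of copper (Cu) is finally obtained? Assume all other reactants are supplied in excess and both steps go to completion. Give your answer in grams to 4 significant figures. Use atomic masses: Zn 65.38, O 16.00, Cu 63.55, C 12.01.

M(ZnO) = 65.38 + 16.00 = 81.38 g/mol.
M(Cu) = 63.55 g/mol.
n(ZnO) = 34.600 / 81.38 = 0.42517 mol.
Step 1 gives a 1:1 ratio of ZnO to CO, so n(CO) = 0.42517 mol.
In step 2 the CO:Cu ratio is 1:1, so n(Cu) = 0.42517 mol.
Mass of Cu = 0.42517 × 63.55 = 27.019 g.

27.02 g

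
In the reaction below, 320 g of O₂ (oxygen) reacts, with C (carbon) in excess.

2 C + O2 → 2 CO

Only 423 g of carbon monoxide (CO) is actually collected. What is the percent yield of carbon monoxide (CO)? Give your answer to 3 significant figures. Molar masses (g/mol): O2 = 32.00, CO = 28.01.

75.5 %

n(O2) = 320.0 g / 32.00 g/mol = 10.00 mol.
From the equation the O2:CO mole ratio is 1:2, so n(CO) = 10.00 × 2/1 = 20.00 mol.
Mass of CO = 20.00 mol × 28.01 g/mol = 560.2 g.
This is the theoretical yield. Percent yield = 423 g / 560.2 g × 100% = 75.51%.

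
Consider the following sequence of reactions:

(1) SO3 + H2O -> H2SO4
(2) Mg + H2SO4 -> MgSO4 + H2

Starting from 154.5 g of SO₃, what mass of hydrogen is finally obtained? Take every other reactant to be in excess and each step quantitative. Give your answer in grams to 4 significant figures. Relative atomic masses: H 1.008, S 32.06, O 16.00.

M(SO3) = 32.06 + 3(16.00) = 80.06 g/mol.
M(H2) = 2(1.008) = 2.016 g/mol.
n(SO3) = 154.50 / 80.06 = 1.9298 mol.
Step 1 gives a 1:1 ratio of SO3 to H2SO4, so n(H2SO4) = 1.9298 mol.
In step 2 the H2SO4:H2 ratio is 1:1, so n(H2) = 1.9298 mol.
Mass of H2 = 1.9298 × 2.016 = 3.8905 g.

3.890 g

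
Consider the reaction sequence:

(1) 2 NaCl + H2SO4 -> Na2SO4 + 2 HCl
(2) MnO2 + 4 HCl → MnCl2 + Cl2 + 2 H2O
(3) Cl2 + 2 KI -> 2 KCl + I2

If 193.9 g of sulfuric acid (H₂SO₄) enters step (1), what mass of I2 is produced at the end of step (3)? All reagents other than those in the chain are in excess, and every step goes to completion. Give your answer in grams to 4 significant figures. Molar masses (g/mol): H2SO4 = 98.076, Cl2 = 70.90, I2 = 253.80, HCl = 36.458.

250.9 g

n(H2SO4) = 193.9 / 98.076 = 1.9770 mol.
Reaction (1): H2SO4→HCl ratio 1:2 ⇒ n(HCl) = 3.9541 mol.
Reaction (2): HCl→Cl2 ratio 4:1 ⇒ n(Cl2) = 0.98852 mol.
Reaction (3): Cl2→I2 ratio 1:1 ⇒ n(I2) = 0.98852 mol.
Mass of I2 = 0.98852 × 253.80 = 250.89 g.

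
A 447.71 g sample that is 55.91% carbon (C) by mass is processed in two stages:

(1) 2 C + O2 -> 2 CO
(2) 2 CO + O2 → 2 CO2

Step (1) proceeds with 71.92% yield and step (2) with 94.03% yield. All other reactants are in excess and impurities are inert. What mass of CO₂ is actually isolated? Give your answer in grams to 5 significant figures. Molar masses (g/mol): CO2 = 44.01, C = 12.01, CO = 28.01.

Pure C = 447.71 × 0.5591 = 250.315 g.
n(C) = 250.315 / 12.01 = 20.8422 mol.
Step 1 (C:CO = 2:2): theoretical n(CO) = 20.8422 mol; at 71.92% yield, n(CO) = 14.9897 mol.
Step 2 (CO:CO2 = 2:2): theoretical n(CO2) = 14.9897 mol, so theoretical mass = 14.9897 × 44.01 = 659.697 g.
At 94.03% yield, actual mass of CO2 = 659.697 × 0.9403 = 620.313 g.

620.31 g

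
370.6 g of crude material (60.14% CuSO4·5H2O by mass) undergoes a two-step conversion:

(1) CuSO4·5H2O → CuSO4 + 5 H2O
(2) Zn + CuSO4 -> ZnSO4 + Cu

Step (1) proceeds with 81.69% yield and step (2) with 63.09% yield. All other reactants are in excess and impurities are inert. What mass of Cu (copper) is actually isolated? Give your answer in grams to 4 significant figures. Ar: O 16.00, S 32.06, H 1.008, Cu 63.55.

29.24 g

Pure CuSO4·5H2O = 370.6 × 0.6014 = 222.88 g.
M(CuSO4·5H2O) = 63.55 + 32.06 + 9(16.00) + 10(1.008) = 249.69 g/mol.
M(Cu) = 63.55 g/mol.
n(CuSO4·5H2O) = 222.88 / 249.69 = 0.89262 mol.
Step 1 (CuSO4·5H2O:CuSO4 = 1:1): theoretical n(CuSO4) = 0.89262 mol; at 81.69% yield, n(CuSO4) = 0.72918 mol.
Step 2 (CuSO4:Cu = 1:1): theoretical n(Cu) = 0.72918 mol, so theoretical mass = 0.72918 × 63.55 = 46.340 g.
At 63.09% yield, actual mass of Cu = 46.340 × 0.6309 = 29.236 g.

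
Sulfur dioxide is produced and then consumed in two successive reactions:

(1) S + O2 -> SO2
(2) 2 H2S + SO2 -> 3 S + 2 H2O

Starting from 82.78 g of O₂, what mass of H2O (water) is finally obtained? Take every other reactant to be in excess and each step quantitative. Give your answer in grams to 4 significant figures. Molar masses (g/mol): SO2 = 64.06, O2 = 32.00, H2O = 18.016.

93.21 g

n(O2) = 82.780 / 32.00 = 2.5869 mol.
Step 1 gives a 1:1 ratio of O2 to SO2, so n(SO2) = 2.5869 mol.
In step 2 the SO2:H2O ratio is 1:2, so n(H2O) = 5.1738 mol.
Mass of H2O = 5.1738 × 18.016 = 93.210 g.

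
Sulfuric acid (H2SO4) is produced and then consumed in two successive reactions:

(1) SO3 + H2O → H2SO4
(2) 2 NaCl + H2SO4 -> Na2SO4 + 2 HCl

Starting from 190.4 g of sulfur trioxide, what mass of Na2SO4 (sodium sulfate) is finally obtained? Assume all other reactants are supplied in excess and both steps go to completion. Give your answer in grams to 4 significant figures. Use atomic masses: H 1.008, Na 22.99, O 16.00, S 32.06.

M(SO3) = 32.06 + 3(16.00) = 80.06 g/mol.
M(Na2SO4) = 2(22.99) + 32.06 + 4(16.00) = 142.04 g/mol.
n(SO3) = 190.40 / 80.06 = 2.3782 mol.
Step 1 gives a 1:1 ratio of SO3 to H2SO4, so n(H2SO4) = 2.3782 mol.
In step 2 the H2SO4:Na2SO4 ratio is 1:1, so n(Na2SO4) = 2.3782 mol.
Mass of Na2SO4 = 2.3782 × 142.04 = 337.80 g.

337.8 g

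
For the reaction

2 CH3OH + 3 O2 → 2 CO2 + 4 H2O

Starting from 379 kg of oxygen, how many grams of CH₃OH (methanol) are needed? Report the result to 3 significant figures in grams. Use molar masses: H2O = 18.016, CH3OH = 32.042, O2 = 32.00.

Convert: 379 kg = 379000 g.
n(O2) = 379000 g / 32.00 g/mol = 11840 mol.
From the equation the O2:CH3OH mole ratio is 3:2, so n(CH3OH) = 11840 × 2/3 = 7896 mol.
Mass of CH3OH = 7896 mol × 32.042 g/mol = 253000 g.

253000 g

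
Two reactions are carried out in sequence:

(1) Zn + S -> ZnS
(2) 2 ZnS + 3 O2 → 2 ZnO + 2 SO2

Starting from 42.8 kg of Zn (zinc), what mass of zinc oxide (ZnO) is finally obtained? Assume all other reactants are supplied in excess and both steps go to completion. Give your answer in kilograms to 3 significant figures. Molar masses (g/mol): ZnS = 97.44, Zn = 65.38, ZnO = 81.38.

53.3 kg

42.8 kg = 42800 g.
n(Zn) = 42800 / 65.38 = 654.6 mol.
Step 1 gives a 1:1 ratio of Zn to ZnS, so n(ZnS) = 654.6 mol.
In step 2 the ZnS:ZnO ratio is 2:2, so n(ZnO) = 654.6 mol.
Mass of ZnO = 654.6 × 81.38 = 53270 g = 53.3 kg.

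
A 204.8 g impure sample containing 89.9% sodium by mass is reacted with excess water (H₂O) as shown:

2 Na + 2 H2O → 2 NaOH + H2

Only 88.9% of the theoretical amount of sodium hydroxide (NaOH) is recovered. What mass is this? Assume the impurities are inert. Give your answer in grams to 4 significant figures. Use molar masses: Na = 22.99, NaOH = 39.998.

Pure Na available = 204.8 g × 0.899 = 184.12 g.
n(Na) = 184.12 g / 22.99 g/mol = 8.0085 mol.
From the equation the Na:NaOH mole ratio is 2:2, so n(NaOH) = 8.0085 × 2/2 = 8.0085 mol.
Mass of NaOH = 8.0085 mol × 39.998 g/mol = 320.32 g.
Actual mass collected = 320.32 g × 0.889 = 284.77 g.

284.8 g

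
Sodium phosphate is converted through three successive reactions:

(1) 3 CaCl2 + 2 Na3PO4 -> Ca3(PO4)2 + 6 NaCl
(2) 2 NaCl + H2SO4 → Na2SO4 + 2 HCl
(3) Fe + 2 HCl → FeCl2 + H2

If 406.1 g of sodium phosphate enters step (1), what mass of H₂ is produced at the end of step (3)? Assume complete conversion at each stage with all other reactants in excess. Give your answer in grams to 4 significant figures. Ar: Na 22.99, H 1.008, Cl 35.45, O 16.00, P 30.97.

7.491 g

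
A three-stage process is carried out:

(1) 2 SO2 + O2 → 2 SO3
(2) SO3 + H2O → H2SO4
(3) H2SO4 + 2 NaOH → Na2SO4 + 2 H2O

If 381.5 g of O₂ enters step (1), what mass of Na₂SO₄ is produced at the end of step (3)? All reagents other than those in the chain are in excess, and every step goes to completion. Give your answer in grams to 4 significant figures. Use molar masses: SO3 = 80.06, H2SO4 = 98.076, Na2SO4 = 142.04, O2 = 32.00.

3387 g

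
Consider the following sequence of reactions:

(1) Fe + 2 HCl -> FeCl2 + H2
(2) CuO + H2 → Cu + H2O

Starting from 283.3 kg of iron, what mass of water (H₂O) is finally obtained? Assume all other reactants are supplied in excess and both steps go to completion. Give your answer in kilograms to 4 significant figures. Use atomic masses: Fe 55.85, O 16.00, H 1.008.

91.39 kg

M(Fe) = 55.85 g/mol.
M(H2O) = 2(1.008) + 16.00 = 18.016 g/mol.
283.3 kg = 283300 g.
n(Fe) = 283300 / 55.85 = 5072.5 mol.
Step 1 gives a 1:1 ratio of Fe to H2, so n(H2) = 5072.5 mol.
In step 2 the H2:H2O ratio is 1:1, so n(H2O) = 5072.5 mol.
Mass of H2O = 5072.5 × 18.016 = 91386 g = 91.39 kg.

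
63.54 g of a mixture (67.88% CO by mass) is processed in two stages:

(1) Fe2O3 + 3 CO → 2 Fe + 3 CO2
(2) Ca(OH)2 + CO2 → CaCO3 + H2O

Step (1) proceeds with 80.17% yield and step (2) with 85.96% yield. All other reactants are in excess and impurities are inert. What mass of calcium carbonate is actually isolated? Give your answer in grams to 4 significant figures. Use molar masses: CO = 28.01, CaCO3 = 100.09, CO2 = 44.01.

Pure CO = 63.54 × 0.6788 = 43.131 g.
n(CO) = 43.131 / 28.01 = 1.5398 mol.
Step 1 (CO:CO2 = 3:3): theoretical n(CO2) = 1.5398 mol; at 80.17% yield, n(CO2) = 1.2345 mol.
Step 2 (CO2:CaCO3 = 1:1): theoretical n(CaCO3) = 1.2345 mol, so theoretical mass = 1.2345 × 100.09 = 123.56 g.
At 85.96% yield, actual mass of CaCO3 = 123.56 × 0.8596 = 106.21 g.

106.2 g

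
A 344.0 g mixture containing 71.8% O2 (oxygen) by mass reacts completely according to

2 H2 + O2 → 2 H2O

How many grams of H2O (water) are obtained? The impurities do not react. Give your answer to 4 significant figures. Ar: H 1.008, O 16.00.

Mass of pure O2 = 344.0 g × 0.718 = 246.99 g.
M(O2) = 2(16.00) = 32.00 g/mol.
M(H2O) = 2(1.008) + 16.00 = 18.016 g/mol.
n(O2) = 246.99 g / 32.00 g/mol = 7.7185 mol.
From the equation the O2:H2O mole ratio is 1:2, so n(H2O) = 7.7185 × 2/1 = 15.437 mol.
Mass of H2O = 15.437 mol × 18.016 g/mol = 278.11 g.

278.1 g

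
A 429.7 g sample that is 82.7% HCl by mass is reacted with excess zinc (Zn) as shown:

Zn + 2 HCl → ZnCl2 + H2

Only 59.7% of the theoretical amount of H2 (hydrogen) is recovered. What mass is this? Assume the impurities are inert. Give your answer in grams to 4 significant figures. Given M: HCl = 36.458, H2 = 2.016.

5.866 g

Pure HCl available = 429.7 g × 0.827 = 355.36 g.
n(HCl) = 355.36 g / 36.458 g/mol = 9.7472 mol.
From the equation the HCl:H2 mole ratio is 2:1, so n(H2) = 9.7472 × 1/2 = 4.8736 mol.
Mass of H2 = 4.8736 mol × 2.016 g/mol = 9.8251 g.
Actual mass collected = 9.8251 g × 0.597 = 5.8656 g.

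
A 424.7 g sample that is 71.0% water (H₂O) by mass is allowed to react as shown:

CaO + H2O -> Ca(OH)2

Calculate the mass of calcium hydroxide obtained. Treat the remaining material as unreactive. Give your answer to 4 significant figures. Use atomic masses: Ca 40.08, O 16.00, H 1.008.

Mass of pure H2O = 424.7 g × 0.710 = 301.54 g.
M(H2O) = 2(1.008) + 16.00 = 18.016 g/mol.
M(Ca(OH)2) = 40.08 + 2(16.00) + 2(1.008) = 74.096 g/mol.
n(H2O) = 301.54 g / 18.016 g/mol = 16.737 mol.
From the equation the H2O:Ca(OH)2 mole ratio is 1:1, so n(Ca(OH)2) = 16.737 × 1/1 = 16.737 mol.
Mass of Ca(OH)2 = 16.737 mol × 74.096 g/mol = 1240.2 g.

1240 g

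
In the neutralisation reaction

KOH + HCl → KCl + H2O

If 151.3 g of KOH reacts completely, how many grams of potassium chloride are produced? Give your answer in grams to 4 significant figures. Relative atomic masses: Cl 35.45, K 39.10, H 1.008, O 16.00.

M(KOH) = 39.10 + 16.00 + 1.008 = 56.108 g/mol.
M(KCl) = 39.10 + 35.45 = 74.55 g/mol.
n(KOH) = 151.30 g / 56.108 g/mol = 2.6966 mol.
From the equation the KOH:KCl mole ratio is 1:1, so n(KCl) = 2.6966 × 1/1 = 2.6966 mol.
Mass of KCl = 2.6966 mol × 74.55 g/mol = 201.03 g.

201.0 g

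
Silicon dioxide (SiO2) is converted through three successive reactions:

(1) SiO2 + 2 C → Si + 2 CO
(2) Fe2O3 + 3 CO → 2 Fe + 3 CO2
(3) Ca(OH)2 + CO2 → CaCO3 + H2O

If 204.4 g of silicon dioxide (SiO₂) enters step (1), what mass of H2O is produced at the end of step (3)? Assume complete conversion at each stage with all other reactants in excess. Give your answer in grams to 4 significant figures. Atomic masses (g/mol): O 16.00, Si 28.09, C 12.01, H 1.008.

M(SiO2) = 28.09 + 2(16.00) = 60.09 g/mol.
M(H2O) = 2(1.008) + 16.00 = 18.016 g/mol.
n(SiO2) = 204.4 / 60.09 = 3.4016 mol.
Reaction (1): SiO2→CO ratio 1:2 ⇒ n(CO) = 6.8031 mol.
Reaction (2): CO→CO2 ratio 3:3 ⇒ n(CO2) = 6.8031 mol.
Reaction (3): CO2→H2O ratio 1:1 ⇒ n(H2O) = 6.8031 mol.
Mass of H2O = 6.8031 × 18.016 = 122.57 g.

122.6 g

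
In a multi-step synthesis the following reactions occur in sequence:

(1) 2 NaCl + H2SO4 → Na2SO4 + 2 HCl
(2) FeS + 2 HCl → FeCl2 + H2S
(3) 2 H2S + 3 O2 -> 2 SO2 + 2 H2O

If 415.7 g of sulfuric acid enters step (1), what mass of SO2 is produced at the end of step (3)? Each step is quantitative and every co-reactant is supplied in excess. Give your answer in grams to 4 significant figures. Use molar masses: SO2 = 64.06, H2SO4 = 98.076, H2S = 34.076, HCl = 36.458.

271.5 g

n(H2SO4) = 415.7 / 98.076 = 4.2385 mol.
Reaction (1): H2SO4→HCl ratio 1:2 ⇒ n(HCl) = 8.4771 mol.
Reaction (2): HCl→H2S ratio 2:1 ⇒ n(H2S) = 4.2385 mol.
Reaction (3): H2S→SO2 ratio 2:2 ⇒ n(SO2) = 4.2385 mol.
Mass of SO2 = 4.2385 × 64.06 = 271.52 g.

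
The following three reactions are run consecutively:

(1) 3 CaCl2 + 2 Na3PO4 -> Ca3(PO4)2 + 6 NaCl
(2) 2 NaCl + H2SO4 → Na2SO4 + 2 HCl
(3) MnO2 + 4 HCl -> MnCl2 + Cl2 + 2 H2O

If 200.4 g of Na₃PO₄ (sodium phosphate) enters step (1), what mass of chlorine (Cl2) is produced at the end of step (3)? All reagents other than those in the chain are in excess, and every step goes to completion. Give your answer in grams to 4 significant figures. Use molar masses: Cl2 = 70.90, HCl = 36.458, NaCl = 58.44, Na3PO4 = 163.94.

n(Na3PO4) = 200.4 / 163.94 = 1.2224 mol.
Reaction (1): Na3PO4→NaCl ratio 2:6 ⇒ n(NaCl) = 3.6672 mol.
Reaction (2): NaCl→HCl ratio 2:2 ⇒ n(HCl) = 3.6672 mol.
Reaction (3): HCl→Cl2 ratio 4:1 ⇒ n(Cl2) = 0.91680 mol.
Mass of Cl2 = 0.91680 × 70.90 = 65.001 g.

65.00 g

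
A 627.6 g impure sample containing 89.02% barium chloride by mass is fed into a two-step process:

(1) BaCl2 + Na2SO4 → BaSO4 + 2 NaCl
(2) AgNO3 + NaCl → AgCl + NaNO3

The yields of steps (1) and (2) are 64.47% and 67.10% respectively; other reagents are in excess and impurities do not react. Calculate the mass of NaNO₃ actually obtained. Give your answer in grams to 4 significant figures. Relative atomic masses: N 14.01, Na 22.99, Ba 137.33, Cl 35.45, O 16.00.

Pure BaCl2 = 627.6 × 0.8902 = 558.69 g.
M(BaCl2) = 137.33 + 2(35.45) = 208.23 g/mol.
M(NaNO3) = 22.99 + 14.01 + 3(16.00) = 85.00 g/mol.
n(BaCl2) = 558.69 / 208.23 = 2.6830 mol.
Step 1 (BaCl2:NaCl = 1:2): theoretical n(NaCl) = 5.3661 mol; at 64.47% yield, n(NaCl) = 3.4595 mol.
Step 2 (NaCl:NaNO3 = 1:1): theoretical n(NaNO3) = 3.4595 mol, so theoretical mass = 3.4595 × 85.00 = 294.06 g.
At 67.10% yield, actual mass of NaNO3 = 294.06 × 0.6710 = 197.31 g.

197.3 g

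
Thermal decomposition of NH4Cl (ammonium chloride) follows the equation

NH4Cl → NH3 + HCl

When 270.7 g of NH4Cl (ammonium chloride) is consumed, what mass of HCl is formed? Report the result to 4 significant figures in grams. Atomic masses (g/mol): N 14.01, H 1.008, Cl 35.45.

184.5 g

M(NH4Cl) = 14.01 + 4(1.008) + 35.45 = 53.492 g/mol.
M(HCl) = 1.008 + 35.45 = 36.458 g/mol.
n(NH4Cl) = 270.70 g / 53.492 g/mol = 5.0606 mol.
From the equation the NH4Cl:HCl mole ratio is 1:1, so n(HCl) = 5.0606 × 1/1 = 5.0606 mol.
Mass of HCl = 5.0606 mol × 36.458 g/mol = 184.50 g.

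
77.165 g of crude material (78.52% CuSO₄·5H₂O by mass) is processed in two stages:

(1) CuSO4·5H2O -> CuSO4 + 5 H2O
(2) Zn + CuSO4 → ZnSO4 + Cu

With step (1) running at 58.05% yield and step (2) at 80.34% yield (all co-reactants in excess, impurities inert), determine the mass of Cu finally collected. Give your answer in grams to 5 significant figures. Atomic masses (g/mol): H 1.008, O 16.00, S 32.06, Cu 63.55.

7.1920 g

Pure CuSO4·5H2O = 77.165 × 0.7852 = 60.5900 g.
M(CuSO4·5H2O) = 63.55 + 32.06 + 9(16.00) + 10(1.008) = 249.69 g/mol.
M(Cu) = 63.55 g/mol.
n(CuSO4·5H2O) = 60.5900 / 249.69 = 0.242661 mol.
Step 1 (CuSO4·5H2O:CuSO4 = 1:1): theoretical n(CuSO4) = 0.242661 mol; at 58.05% yield, n(CuSO4) = 0.140865 mol.
Step 2 (CuSO4:Cu = 1:1): theoretical n(Cu) = 0.140865 mol, so theoretical mass = 0.140865 × 63.55 = 8.95194 g.
At 80.34% yield, actual mass of Cu = 8.95194 × 0.8034 = 7.19199 g.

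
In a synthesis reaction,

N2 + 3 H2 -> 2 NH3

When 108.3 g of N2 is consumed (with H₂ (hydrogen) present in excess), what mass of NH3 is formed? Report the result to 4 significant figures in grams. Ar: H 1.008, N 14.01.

M(N2) = 2(14.01) = 28.02 g/mol.
M(NH3) = 14.01 + 3(1.008) = 17.034 g/mol.
n(N2) = 108.30 g / 28.02 g/mol = 3.8651 mol.
From the equation the N2:NH3 mole ratio is 1:2, so n(NH3) = 3.8651 × 2/1 = 7.7302 mol.
Mass of NH3 = 7.7302 mol × 17.034 g/mol = 131.68 g.

131.7 g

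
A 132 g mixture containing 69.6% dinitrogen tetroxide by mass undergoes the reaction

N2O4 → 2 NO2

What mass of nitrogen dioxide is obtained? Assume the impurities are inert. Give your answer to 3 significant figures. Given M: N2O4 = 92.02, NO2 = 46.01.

91.9 g

Mass of pure N2O4 = 132 g × 0.696 = 91.87 g.
n(N2O4) = 91.87 g / 92.02 g/mol = 0.9984 mol.
From the equation the N2O4:NO2 mole ratio is 1:2, so n(NO2) = 0.9984 × 2/1 = 1.997 mol.
Mass of NO2 = 1.997 mol × 46.01 g/mol = 91.87 g.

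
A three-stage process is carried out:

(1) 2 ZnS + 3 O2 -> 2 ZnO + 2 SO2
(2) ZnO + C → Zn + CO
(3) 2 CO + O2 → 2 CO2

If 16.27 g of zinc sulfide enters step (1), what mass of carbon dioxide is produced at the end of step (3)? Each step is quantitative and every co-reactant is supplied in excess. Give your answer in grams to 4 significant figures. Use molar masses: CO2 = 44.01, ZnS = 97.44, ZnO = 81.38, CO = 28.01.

7.349 g

n(ZnS) = 16.27 / 97.44 = 0.16697 mol.
Reaction (1): ZnS→ZnO ratio 2:2 ⇒ n(ZnO) = 0.16697 mol.
Reaction (2): ZnO→CO ratio 1:1 ⇒ n(CO) = 0.16697 mol.
Reaction (3): CO→CO2 ratio 2:2 ⇒ n(CO2) = 0.16697 mol.
Mass of CO2 = 0.16697 × 44.01 = 7.3485 g.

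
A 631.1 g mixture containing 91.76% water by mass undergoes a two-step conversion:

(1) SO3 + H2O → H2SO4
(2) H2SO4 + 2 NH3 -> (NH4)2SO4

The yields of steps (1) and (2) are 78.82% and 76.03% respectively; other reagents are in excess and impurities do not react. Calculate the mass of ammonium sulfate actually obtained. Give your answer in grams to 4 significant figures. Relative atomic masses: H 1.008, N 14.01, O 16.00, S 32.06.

Pure H2O = 631.1 × 0.9176 = 579.10 g.
M(H2O) = 2(1.008) + 16.00 = 18.016 g/mol.
M((NH4)2SO4) = 2(14.01) + 8(1.008) + 32.06 + 4(16.00) = 132.144 g/mol.
n(H2O) = 579.10 / 18.016 = 32.144 mol.
Step 1 (H2O:H2SO4 = 1:1): theoretical n(H2SO4) = 32.144 mol; at 78.82% yield, n(H2SO4) = 25.336 mol.
Step 2 (H2SO4:(NH4)2SO4 = 1:1): theoretical n((NH4)2SO4) = 25.336 mol, so theoretical mass = 25.336 × 132.144 = 3347.9 g.
At 76.03% yield, actual mass of (NH4)2SO4 = 3347.9 × 0.7603 = 2545.4 g.

2545 g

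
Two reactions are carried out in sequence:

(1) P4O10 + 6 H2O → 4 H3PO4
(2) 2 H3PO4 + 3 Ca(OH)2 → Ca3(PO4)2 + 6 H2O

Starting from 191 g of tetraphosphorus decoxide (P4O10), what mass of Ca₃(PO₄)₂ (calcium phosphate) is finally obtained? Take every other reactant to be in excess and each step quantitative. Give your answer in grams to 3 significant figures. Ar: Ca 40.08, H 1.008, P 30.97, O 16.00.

417 g

M(P4O10) = 4(30.97) + 10(16.00) = 283.88 g/mol.
M(Ca3(PO4)2) = 3(40.08) + 2(30.97) + 8(16.00) = 310.18 g/mol.
n(P4O10) = 191.0 / 283.88 = 0.6728 mol.
Step 1 gives a 1:4 ratio of P4O10 to H3PO4, so n(H3PO4) = 2.691 mol.
In step 2 the H3PO4:Ca3(PO4)2 ratio is 2:1, so n(Ca3(PO4)2) = 1.346 mol.
Mass of Ca3(PO4)2 = 1.346 × 310.18 = 417.4 g.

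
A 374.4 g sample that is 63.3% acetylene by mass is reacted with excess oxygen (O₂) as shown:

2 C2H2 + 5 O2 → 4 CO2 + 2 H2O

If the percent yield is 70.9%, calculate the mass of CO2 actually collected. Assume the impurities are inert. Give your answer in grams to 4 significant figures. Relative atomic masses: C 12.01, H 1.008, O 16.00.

568.1 g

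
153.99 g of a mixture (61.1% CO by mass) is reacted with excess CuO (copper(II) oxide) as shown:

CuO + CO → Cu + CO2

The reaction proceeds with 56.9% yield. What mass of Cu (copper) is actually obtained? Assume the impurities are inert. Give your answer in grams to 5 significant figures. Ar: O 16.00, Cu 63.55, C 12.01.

Pure CO available = 153.99 g × 0.611 = 94.0879 g.
M(CO) = 12.01 + 16.00 = 28.01 g/mol.
M(Cu) = 63.55 g/mol.
n(CO) = 94.0879 g / 28.01 g/mol = 3.35908 mol.
From the equation the CO:Cu mole ratio is 1:1, so n(Cu) = 3.35908 × 1/1 = 3.35908 mol.
Mass of Cu = 3.35908 mol × 63.55 g/mol = 213.470 g.
Actual mass collected = 213.470 g × 0.569 = 121.464 g.

121.46 g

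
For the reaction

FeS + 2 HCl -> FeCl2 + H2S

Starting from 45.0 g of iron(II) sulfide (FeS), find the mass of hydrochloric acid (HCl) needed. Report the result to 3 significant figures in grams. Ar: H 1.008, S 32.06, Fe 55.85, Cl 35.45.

37.3 g

M(FeS) = 55.85 + 32.06 = 87.91 g/mol.
M(HCl) = 1.008 + 35.45 = 36.458 g/mol.
n(FeS) = 45.00 g / 87.91 g/mol = 0.5119 mol.
From the equation the FeS:HCl mole ratio is 1:2, so n(HCl) = 0.5119 × 2/1 = 1.024 mol.
Mass of HCl = 1.024 mol × 36.458 g/mol = 37.32 g.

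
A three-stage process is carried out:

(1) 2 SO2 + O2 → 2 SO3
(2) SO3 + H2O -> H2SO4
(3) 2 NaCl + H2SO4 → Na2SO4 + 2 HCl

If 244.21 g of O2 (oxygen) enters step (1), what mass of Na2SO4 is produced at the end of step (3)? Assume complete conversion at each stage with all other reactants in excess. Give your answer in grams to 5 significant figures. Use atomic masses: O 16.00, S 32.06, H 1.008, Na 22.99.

2168.0 g

M(O2) = 2(16.00) = 32.00 g/mol.
M(Na2SO4) = 2(22.99) + 32.06 + 4(16.00) = 142.04 g/mol.
n(O2) = 244.21 / 32.00 = 7.63156 mol.
Reaction (1): O2→SO3 ratio 1:2 ⇒ n(SO3) = 15.2631 mol.
Reaction (2): SO3→H2SO4 ratio 1:1 ⇒ n(H2SO4) = 15.2631 mol.
Reaction (3): H2SO4→Na2SO4 ratio 1:1 ⇒ n(Na2SO4) = 15.2631 mol.
Mass of Na2SO4 = 15.2631 × 142.04 = 2167.97 g.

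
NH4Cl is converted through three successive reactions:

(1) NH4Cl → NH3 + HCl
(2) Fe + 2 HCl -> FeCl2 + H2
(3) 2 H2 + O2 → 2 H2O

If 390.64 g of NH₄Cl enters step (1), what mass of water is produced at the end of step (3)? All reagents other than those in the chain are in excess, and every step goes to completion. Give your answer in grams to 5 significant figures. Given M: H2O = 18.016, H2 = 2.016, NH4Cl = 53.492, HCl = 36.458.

65.783 g

n(NH4Cl) = 390.64 / 53.492 = 7.30277 mol.
Reaction (1): NH4Cl→HCl ratio 1:1 ⇒ n(HCl) = 7.30277 mol.
Reaction (2): HCl→H2 ratio 2:1 ⇒ n(H2) = 3.65139 mol.
Reaction (3): H2→H2O ratio 2:2 ⇒ n(H2O) = 3.65139 mol.
Mass of H2O = 3.65139 × 18.016 = 65.7834 g.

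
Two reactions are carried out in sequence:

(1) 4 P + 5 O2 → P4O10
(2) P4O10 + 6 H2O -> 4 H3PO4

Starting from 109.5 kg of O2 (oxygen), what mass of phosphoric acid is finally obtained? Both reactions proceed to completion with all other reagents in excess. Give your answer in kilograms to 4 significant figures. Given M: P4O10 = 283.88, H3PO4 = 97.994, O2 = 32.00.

268.3 kg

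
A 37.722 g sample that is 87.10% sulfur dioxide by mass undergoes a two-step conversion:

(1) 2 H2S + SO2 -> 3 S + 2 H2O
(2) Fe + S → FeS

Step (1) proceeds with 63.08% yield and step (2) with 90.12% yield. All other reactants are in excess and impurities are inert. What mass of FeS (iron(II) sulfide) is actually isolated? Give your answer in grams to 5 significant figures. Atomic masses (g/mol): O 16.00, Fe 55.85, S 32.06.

76.895 g

Pure SO2 = 37.722 × 0.8710 = 32.8559 g.
M(SO2) = 32.06 + 2(16.00) = 64.06 g/mol.
M(FeS) = 55.85 + 32.06 = 87.91 g/mol.
n(SO2) = 32.8559 / 64.06 = 0.512892 mol.
Step 1 (SO2:S = 1:3): theoretical n(S) = 1.53868 mol; at 63.08% yield, n(S) = 0.970597 mol.
Step 2 (S:FeS = 1:1): theoretical n(FeS) = 0.970597 mol, so theoretical mass = 0.970597 × 87.91 = 85.3252 g.
At 90.12% yield, actual mass of FeS = 85.3252 × 0.9012 = 76.8950 g.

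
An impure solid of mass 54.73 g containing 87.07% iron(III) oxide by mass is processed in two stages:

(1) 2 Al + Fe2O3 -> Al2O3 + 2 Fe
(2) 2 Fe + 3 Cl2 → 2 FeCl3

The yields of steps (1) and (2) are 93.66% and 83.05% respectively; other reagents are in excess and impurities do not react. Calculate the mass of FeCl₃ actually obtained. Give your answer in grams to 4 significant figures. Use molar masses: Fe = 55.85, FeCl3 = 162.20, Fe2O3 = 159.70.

Pure Fe2O3 = 54.73 × 0.8707 = 47.653 g.
n(Fe2O3) = 47.653 / 159.70 = 0.29839 mol.
Step 1 (Fe2O3:Fe = 1:2): theoretical n(Fe) = 0.59679 mol; at 93.66% yield, n(Fe) = 0.55895 mol.
Step 2 (Fe:FeCl3 = 2:2): theoretical n(FeCl3) = 0.55895 mol, so theoretical mass = 0.55895 × 162.20 = 90.662 g.
At 83.05% yield, actual mass of FeCl3 = 90.662 × 0.8305 = 75.295 g.

75.29 g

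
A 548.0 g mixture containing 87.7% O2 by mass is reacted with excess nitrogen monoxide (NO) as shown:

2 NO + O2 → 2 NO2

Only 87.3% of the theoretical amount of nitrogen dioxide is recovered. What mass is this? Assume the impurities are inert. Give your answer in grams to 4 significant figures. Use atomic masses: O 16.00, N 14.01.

1206 g

Pure O2 available = 548.0 g × 0.877 = 480.60 g.
M(O2) = 2(16.00) = 32.00 g/mol.
M(NO2) = 14.01 + 2(16.00) = 46.01 g/mol.
n(O2) = 480.60 g / 32.00 g/mol = 15.019 mol.
From the equation the O2:NO2 mole ratio is 1:2, so n(NO2) = 15.019 × 2/1 = 30.037 mol.
Mass of NO2 = 30.037 mol × 46.01 g/mol = 1382.0 g.
Actual mass collected = 1382.0 g × 0.873 = 1206.5 g.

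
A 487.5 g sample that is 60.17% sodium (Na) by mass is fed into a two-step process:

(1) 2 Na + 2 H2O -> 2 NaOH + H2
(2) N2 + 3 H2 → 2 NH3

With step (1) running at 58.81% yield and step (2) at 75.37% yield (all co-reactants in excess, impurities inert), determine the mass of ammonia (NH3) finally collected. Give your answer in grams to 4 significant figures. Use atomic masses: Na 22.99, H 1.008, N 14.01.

Pure Na = 487.5 × 0.6017 = 293.33 g.
M(Na) = 22.99 g/mol.
M(NH3) = 14.01 + 3(1.008) = 17.034 g/mol.
n(Na) = 293.33 / 22.99 = 12.759 mol.
Step 1 (Na:H2 = 2:1): theoretical n(H2) = 6.3795 mol; at 58.81% yield, n(H2) = 3.7518 mol.
Step 2 (H2:NH3 = 3:2): theoretical n(NH3) = 2.5012 mol, so theoretical mass = 2.5012 × 17.034 = 42.605 g.
At 75.37% yield, actual mass of NH3 = 42.605 × 0.7537 = 32.112 g.

32.11 g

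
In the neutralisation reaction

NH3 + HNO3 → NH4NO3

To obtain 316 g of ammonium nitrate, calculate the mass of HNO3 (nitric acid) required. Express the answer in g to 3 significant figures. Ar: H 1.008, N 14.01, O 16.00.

249 g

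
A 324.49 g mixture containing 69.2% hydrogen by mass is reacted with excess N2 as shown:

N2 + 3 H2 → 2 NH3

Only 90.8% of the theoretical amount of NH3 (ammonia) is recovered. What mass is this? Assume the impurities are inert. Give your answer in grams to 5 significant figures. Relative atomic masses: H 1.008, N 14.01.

Pure H2 available = 324.49 g × 0.692 = 224.547 g.
M(H2) = 2(1.008) = 2.016 g/mol.
M(NH3) = 14.01 + 3(1.008) = 17.034 g/mol.
n(H2) = 224.547 g / 2.016 g/mol = 111.382 mol.
From the equation the H2:NH3 mole ratio is 3:2, so n(NH3) = 111.382 × 2/3 = 74.2550 mol.
Mass of NH3 = 74.2550 mol × 17.034 g/mol = 1264.86 g.
Actual mass collected = 1264.86 g × 0.908 = 1148.49 g.

1148.5 g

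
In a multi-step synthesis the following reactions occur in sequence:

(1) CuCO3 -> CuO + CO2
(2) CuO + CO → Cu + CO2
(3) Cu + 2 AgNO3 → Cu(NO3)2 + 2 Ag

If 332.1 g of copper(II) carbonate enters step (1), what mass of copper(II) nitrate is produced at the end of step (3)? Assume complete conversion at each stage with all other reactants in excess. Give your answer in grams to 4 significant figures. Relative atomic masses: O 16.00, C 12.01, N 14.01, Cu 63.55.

M(CuCO3) = 63.55 + 12.01 + 3(16.00) = 123.56 g/mol.
M(Cu(NO3)2) = 63.55 + 2(14.01) + 6(16.00) = 187.57 g/mol.
n(CuCO3) = 332.1 / 123.56 = 2.6878 mol.
Reaction (1): CuCO3→CuO ratio 1:1 ⇒ n(CuO) = 2.6878 mol.
Reaction (2): CuO→Cu ratio 1:1 ⇒ n(Cu) = 2.6878 mol.
Reaction (3): Cu→Cu(NO3)2 ratio 1:1 ⇒ n(Cu(NO3)2) = 2.6878 mol.
Mass of Cu(NO3)2 = 2.6878 × 187.57 = 504.14 g.

504.1 g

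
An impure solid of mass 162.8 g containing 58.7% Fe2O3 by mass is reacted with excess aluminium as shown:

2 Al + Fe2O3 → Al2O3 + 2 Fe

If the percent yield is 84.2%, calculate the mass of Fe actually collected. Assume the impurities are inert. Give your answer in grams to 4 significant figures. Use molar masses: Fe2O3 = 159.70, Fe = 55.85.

56.28 g

Pure Fe2O3 available = 162.8 g × 0.587 = 95.564 g.
n(Fe2O3) = 95.564 g / 159.70 g/mol = 0.59839 mol.
From the equation the Fe2O3:Fe mole ratio is 1:2, so n(Fe) = 0.59839 × 2/1 = 1.1968 mol.
Mass of Fe = 1.1968 mol × 55.85 g/mol = 66.841 g.
Actual mass collected = 66.841 g × 0.842 = 56.280 g.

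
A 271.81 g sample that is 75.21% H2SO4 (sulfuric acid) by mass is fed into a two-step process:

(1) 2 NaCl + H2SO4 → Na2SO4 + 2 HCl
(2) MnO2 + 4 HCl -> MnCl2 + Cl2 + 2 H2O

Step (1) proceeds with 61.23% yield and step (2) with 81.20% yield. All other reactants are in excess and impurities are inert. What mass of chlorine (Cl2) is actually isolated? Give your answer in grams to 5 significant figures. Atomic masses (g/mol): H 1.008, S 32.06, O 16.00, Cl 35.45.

Pure H2SO4 = 271.81 × 0.7521 = 204.428 g.
M(H2SO4) = 2(1.008) + 32.06 + 4(16.00) = 98.076 g/mol.
M(Cl2) = 2(35.45) = 70.90 g/mol.
n(H2SO4) = 204.428 / 98.076 = 2.08439 mol.
Step 1 (H2SO4:HCl = 1:2): theoretical n(HCl) = 4.16877 mol; at 61.23% yield, n(HCl) = 2.55254 mol.
Step 2 (HCl:Cl2 = 4:1): theoretical n(Cl2) = 0.638135 mol, so theoretical mass = 0.638135 × 70.90 = 45.2438 g.
At 81.20% yield, actual mass of Cl2 = 45.2438 × 0.8120 = 36.7379 g.

36.738 g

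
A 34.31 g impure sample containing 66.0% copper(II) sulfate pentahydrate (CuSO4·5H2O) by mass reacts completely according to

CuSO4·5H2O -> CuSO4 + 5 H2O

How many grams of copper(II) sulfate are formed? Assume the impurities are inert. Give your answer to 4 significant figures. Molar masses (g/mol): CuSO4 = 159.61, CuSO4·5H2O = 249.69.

Mass of pure CuSO4·5H2O = 34.31 g × 0.660 = 22.645 g.
n(CuSO4·5H2O) = 22.645 g / 249.69 g/mol = 0.090691 mol.
From the equation the CuSO4·5H2O:CuSO4 mole ratio is 1:1, so n(CuSO4) = 0.090691 × 1/1 = 0.090691 mol.
Mass of CuSO4 = 0.090691 mol × 159.61 g/mol = 14.475 g.

14.48 g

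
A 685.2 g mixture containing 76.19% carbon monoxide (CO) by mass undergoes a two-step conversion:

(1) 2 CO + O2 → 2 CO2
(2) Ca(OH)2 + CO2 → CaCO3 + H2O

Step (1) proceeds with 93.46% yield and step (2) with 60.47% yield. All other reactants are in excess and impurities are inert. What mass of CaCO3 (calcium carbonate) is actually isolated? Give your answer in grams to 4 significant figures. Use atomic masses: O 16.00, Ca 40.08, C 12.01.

1054 g

Pure CO = 685.2 × 0.7619 = 522.05 g.
M(CO) = 12.01 + 16.00 = 28.01 g/mol.
M(CaCO3) = 40.08 + 12.01 + 3(16.00) = 100.09 g/mol.
n(CO) = 522.05 / 28.01 = 18.638 mol.
Step 1 (CO:CO2 = 2:2): theoretical n(CO2) = 18.638 mol; at 93.46% yield, n(CO2) = 17.419 mol.
Step 2 (CO2:CaCO3 = 1:1): theoretical n(CaCO3) = 17.419 mol, so theoretical mass = 17.419 × 100.09 = 1743.5 g.
At 60.47% yield, actual mass of CaCO3 = 1743.5 × 0.6047 = 1054.3 g.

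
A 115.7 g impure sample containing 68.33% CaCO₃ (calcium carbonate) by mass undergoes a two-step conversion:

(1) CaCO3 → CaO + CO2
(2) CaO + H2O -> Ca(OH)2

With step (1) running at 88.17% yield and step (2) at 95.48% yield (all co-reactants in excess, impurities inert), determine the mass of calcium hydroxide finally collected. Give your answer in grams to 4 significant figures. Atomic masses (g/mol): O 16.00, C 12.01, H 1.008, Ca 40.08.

Pure CaCO3 = 115.7 × 0.6833 = 79.058 g.
M(CaCO3) = 40.08 + 12.01 + 3(16.00) = 100.09 g/mol.
M(Ca(OH)2) = 40.08 + 2(16.00) + 2(1.008) = 74.096 g/mol.
n(CaCO3) = 79.058 / 100.09 = 0.78987 mol.
Step 1 (CaCO3:CaO = 1:1): theoretical n(CaO) = 0.78987 mol; at 88.17% yield, n(CaO) = 0.69643 mol.
Step 2 (CaO:Ca(OH)2 = 1:1): theoretical n(Ca(OH)2) = 0.69643 mol, so theoretical mass = 0.69643 × 74.096 = 51.602 g.
At 95.48% yield, actual mass of Ca(OH)2 = 51.602 × 0.9548 = 49.270 g.

49.27 g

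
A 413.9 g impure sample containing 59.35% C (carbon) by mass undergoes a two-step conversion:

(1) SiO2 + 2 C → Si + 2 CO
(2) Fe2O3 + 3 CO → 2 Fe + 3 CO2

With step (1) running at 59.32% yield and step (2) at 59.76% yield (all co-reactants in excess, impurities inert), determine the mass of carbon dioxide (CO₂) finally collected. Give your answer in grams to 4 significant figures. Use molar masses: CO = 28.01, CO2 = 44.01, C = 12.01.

319.1 g

Pure C = 413.9 × 0.5935 = 245.65 g.
n(C) = 245.65 / 12.01 = 20.454 mol.
Step 1 (C:CO = 2:2): theoretical n(CO) = 20.454 mol; at 59.32% yield, n(CO) = 12.133 mol.
Step 2 (CO:CO2 = 3:3): theoretical n(CO2) = 12.133 mol, so theoretical mass = 12.133 × 44.01 = 533.98 g.
At 59.76% yield, actual mass of CO2 = 533.98 × 0.5976 = 319.11 g.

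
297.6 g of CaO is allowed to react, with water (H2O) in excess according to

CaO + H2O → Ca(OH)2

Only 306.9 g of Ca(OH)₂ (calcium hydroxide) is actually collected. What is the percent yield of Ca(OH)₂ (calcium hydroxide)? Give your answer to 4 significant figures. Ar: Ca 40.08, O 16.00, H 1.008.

M(CaO) = 40.08 + 16.00 = 56.08 g/mol.
M(Ca(OH)2) = 40.08 + 2(16.00) + 2(1.008) = 74.096 g/mol.
n(CaO) = 297.60 g / 56.08 g/mol = 5.3067 mol.
From the equation the CaO:Ca(OH)2 mole ratio is 1:1, so n(Ca(OH)2) = 5.3067 × 1/1 = 5.3067 mol.
Mass of Ca(OH)2 = 5.3067 mol × 74.096 g/mol = 393.21 g.
This is the theoretical yield. Percent yield = 306.9 g / 393.21 g × 100% = 78.051%.

78.05 %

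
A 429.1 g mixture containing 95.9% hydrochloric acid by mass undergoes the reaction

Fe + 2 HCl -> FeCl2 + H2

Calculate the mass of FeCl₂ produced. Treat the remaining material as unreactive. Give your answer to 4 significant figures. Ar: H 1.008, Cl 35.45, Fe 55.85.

715.3 g

Mass of pure HCl = 429.1 g × 0.959 = 411.51 g.
M(HCl) = 1.008 + 35.45 = 36.458 g/mol.
M(FeCl2) = 55.85 + 2(35.45) = 126.75 g/mol.
n(HCl) = 411.51 g / 36.458 g/mol = 11.287 mol.
From the equation the HCl:FeCl2 mole ratio is 2:1, so n(FeCl2) = 11.287 × 1/2 = 5.6436 mol.
Mass of FeCl2 = 5.6436 mol × 126.75 g/mol = 715.32 g.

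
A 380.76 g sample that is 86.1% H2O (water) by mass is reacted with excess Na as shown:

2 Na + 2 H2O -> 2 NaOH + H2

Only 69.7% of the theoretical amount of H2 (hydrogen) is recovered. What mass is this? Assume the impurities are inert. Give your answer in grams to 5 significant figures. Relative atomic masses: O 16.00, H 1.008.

12.785 g

Pure H2O available = 380.76 g × 0.861 = 327.834 g.
M(H2O) = 2(1.008) + 16.00 = 18.016 g/mol.
M(H2) = 2(1.008) = 2.016 g/mol.
n(H2O) = 327.834 g / 18.016 g/mol = 18.1968 mol.
From the equation the H2O:H2 mole ratio is 2:1, so n(H2) = 18.1968 × 1/2 = 9.09842 mol.
Mass of H2 = 9.09842 mol × 2.016 g/mol = 18.3424 g.
Actual mass collected = 18.3424 g × 0.697 = 12.7847 g.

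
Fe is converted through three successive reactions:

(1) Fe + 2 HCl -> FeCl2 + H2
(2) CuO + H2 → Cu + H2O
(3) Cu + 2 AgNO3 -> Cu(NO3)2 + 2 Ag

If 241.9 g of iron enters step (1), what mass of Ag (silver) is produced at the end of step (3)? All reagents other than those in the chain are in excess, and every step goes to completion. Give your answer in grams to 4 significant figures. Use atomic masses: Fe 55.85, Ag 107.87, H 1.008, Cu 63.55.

M(Fe) = 55.85 g/mol.
M(Ag) = 107.87 g/mol.
n(Fe) = 241.9 / 55.85 = 4.3312 mol.
Reaction (1): Fe→H2 ratio 1:1 ⇒ n(H2) = 4.3312 mol.
Reaction (2): H2→Cu ratio 1:1 ⇒ n(Cu) = 4.3312 mol.
Reaction (3): Cu→Ag ratio 1:2 ⇒ n(Ag) = 8.6625 mol.
Mass of Ag = 8.6625 × 107.87 = 934.42 g.

934.4 g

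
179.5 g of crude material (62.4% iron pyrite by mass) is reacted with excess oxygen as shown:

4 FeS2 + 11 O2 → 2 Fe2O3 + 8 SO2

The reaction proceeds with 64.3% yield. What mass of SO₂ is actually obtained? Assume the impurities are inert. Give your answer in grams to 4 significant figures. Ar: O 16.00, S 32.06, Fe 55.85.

76.91 g

Pure FeS2 available = 179.5 g × 0.624 = 112.01 g.
M(FeS2) = 55.85 + 2(32.06) = 119.97 g/mol.
M(SO2) = 32.06 + 2(16.00) = 64.06 g/mol.
n(FeS2) = 112.01 g / 119.97 g/mol = 0.93363 mol.
From the equation the FeS2:SO2 mole ratio is 4:8, so n(SO2) = 0.93363 × 8/4 = 1.8673 mol.
Mass of SO2 = 1.8673 mol × 64.06 g/mol = 119.62 g.
Actual mass collected = 119.62 g × 0.643 = 76.914 g.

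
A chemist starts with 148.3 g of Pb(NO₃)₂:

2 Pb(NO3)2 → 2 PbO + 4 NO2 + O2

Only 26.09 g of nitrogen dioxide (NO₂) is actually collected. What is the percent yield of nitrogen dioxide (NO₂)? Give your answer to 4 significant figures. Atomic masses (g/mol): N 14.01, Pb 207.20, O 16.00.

63.32 %

M(Pb(NO3)2) = 207.20 + 2(14.01) + 6(16.00) = 331.22 g/mol.
M(NO2) = 14.01 + 2(16.00) = 46.01 g/mol.
n(Pb(NO3)2) = 148.30 g / 331.22 g/mol = 0.44774 mol.
From the equation the Pb(NO3)2:NO2 mole ratio is 2:4, so n(NO2) = 0.44774 × 4/2 = 0.89548 mol.
Mass of NO2 = 0.89548 mol × 46.01 g/mol = 41.201 g.
This is the theoretical yield. Percent yield = 26.09 g / 41.201 g × 100% = 63.324%.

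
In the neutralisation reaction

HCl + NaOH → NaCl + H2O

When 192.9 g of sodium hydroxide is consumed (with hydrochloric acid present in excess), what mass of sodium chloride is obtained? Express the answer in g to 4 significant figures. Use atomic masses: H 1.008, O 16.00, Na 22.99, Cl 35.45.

M(NaOH) = 22.99 + 16.00 + 1.008 = 39.998 g/mol.
M(NaCl) = 22.99 + 35.45 = 58.44 g/mol.
n(NaOH) = 192.90 g / 39.998 g/mol = 4.8227 mol.
From the equation the NaOH:NaCl mole ratio is 1:1, so n(NaCl) = 4.8227 × 1/1 = 4.8227 mol.
Mass of NaCl = 4.8227 mol × 58.44 g/mol = 281.84 g.

281.8 g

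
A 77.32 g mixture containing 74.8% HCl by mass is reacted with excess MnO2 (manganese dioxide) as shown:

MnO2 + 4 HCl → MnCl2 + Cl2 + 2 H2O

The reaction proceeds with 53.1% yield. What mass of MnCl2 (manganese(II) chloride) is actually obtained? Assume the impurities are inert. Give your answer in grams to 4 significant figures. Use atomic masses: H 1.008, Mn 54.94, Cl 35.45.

Pure HCl available = 77.32 g × 0.748 = 57.835 g.
M(HCl) = 1.008 + 35.45 = 36.458 g/mol.
M(MnCl2) = 54.94 + 2(35.45) = 125.84 g/mol.
n(HCl) = 57.835 g / 36.458 g/mol = 1.5864 mol.
From the equation the HCl:MnCl2 mole ratio is 4:1, so n(MnCl2) = 1.5864 × 1/4 = 0.39659 mol.
Mass of MnCl2 = 0.39659 mol × 125.84 g/mol = 49.907 g.
Actual mass collected = 49.907 g × 0.531 = 26.500 g.

26.50 g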